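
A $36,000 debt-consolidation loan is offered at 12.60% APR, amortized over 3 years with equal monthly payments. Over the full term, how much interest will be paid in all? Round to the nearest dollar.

At 12.60% the monthly rate is 0.0105000, so the payment is 36,000 × 0.0105000 / (1 − 1.0105000^−36) = $1,206.06.
Total paid = 36 × $1,206.06 = $43,418.16; interest = $43,418.16 − $36,000 = $7,418.16.

$7,418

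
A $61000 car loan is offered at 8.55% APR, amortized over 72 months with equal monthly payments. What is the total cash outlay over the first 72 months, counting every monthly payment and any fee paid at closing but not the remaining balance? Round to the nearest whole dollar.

$78,191

At 8.55% the monthly rate is 0.0071250, so the payment is 61,000 × 0.0071250 / (1 − 1.0071250^−72) = $1,085.98.
Total outlay = 72 × $1,085.98 = $78,190.56.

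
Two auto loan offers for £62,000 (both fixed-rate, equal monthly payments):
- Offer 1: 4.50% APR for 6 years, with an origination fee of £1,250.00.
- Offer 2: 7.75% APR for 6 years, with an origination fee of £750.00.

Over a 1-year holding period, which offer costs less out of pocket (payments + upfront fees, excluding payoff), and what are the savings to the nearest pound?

Offer 1 by £644

Offer 1: monthly rate = 4.5%/12 = 0.0037500; payment = 62,000 × 0.0037500 / (1 − (1+0.0037500)^−72) = £984.19.
Offer 2: at 7.75% the monthly rate is 0.0064583, so the payment is 62,000 × 0.0064583 / (1 − 1.0064583^−72) = £1,079.51.
Over 12 months: Offer 1 costs 12 × £984.19 + £1,250.00 = £13,060.28; Offer 2 costs 12 × £1,079.51 + £750.00 = £13,704.12.
Offer 1 is cheaper by £13,704.12 − £13,060.28 = £643.84.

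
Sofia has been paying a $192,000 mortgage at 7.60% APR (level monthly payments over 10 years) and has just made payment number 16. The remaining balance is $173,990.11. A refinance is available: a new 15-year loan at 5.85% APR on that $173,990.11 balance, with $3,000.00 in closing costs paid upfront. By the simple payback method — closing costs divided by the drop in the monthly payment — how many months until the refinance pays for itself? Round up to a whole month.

4 months

Current payment = 192,000 × 7.6%/12 / (1 − (1+0.0063333)^−120) = $2,289.11.
Refinanced payment = 173,990.11 × 0.0048750 / (1 − (1+0.0048750)^−180) = $1,454.16.
Monthly savings = $2,289.11 − $1,454.16 = $834.95.
Break-even = $3,000.00 / $834.95 = 3.59 → 4 months.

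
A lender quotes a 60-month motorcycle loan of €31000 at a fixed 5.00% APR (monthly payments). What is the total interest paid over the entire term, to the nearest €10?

At 5.00% the monthly rate is 0.0041667, so the payment is 31,000 × 0.0041667 / (1 − 1.0041667^−60) = €585.01.
Total paid = 60 × €585.01 = €35,100.60; interest = €35,100.60 − €31,000 = €4,100.60.

€4,100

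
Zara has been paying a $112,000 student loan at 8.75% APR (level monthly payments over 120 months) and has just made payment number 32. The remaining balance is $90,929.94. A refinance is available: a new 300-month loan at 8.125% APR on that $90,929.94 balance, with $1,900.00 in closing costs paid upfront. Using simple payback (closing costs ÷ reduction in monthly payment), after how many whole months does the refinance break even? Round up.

Current payment = 112,000 × 8.75%/12 / (1 − (1+0.0072917)^−120) = $1,403.66.
Refinanced payment = 90,929.94 × 0.0067708 / (1 − (1+0.0067708)^−300) = $709.36.
Monthly savings = $1,403.66 − $709.36 = $694.30.
Break-even = $1,900.00 / $694.30 = 2.74 → 3 months.

3 months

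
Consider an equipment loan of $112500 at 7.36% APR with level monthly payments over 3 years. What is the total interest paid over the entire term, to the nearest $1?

At 7.36% the monthly rate is 0.0061333, so the payment is 112,500 × 0.0061333 / (1 − 1.0061333^−36) = $3,492.22.
Total paid = 36 × $3,492.22 = $125,719.92; interest = $125,719.92 − $112,500 = $13,219.92.

$13,220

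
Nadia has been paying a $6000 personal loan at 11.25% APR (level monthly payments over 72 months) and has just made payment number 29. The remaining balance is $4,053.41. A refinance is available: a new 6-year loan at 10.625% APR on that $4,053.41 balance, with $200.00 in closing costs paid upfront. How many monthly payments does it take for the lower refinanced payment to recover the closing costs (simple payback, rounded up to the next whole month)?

6 months

Current payment = 6,000 × 11.25%/12 / (1 − (1+0.0093750)^−72) = $114.97.
Refinanced payment = 4,053.41 × 0.0088542 / (1 − (1+0.0088542)^−72) = $76.38.
Monthly savings = $114.97 − $76.38 = $38.59.
Break-even = $200.00 / $38.59 = 5.18 → 6 months.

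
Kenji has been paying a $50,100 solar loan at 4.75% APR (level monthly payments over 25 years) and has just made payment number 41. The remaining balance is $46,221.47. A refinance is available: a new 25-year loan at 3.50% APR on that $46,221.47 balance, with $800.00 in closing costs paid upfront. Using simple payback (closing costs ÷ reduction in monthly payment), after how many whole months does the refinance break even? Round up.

Current payment = 50,100 × 4.75%/12 / (1 − (1+0.0039583)^−300) = $285.63.
Refinanced payment = 46,221.47 × 0.0029167 / (1 − (1+0.0029167)^−300) = $231.40.
Monthly savings = $285.63 − $231.40 = $54.23.
Break-even = $800.00 / $54.23 = 14.75 → 15 months.

15 months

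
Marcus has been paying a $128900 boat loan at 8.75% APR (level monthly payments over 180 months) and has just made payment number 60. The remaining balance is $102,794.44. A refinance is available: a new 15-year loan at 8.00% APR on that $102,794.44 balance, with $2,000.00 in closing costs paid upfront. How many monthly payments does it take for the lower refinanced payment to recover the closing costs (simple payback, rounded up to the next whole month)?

7 months

Current payment = 128,900 × 8.75%/12 / (1 − (1+0.0072917)^−180) = $1,288.29.
Refinanced payment = 102,794.44 × 0.0066667 / (1 − (1+0.0066667)^−180) = $982.36.
Monthly savings = $1,288.29 − $982.36 = $305.93.
Break-even = $2,000.00 / $305.93 = 6.54 → 7 months.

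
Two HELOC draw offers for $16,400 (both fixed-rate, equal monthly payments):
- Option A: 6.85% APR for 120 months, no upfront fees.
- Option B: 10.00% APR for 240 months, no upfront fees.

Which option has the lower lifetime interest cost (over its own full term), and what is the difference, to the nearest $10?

Option A: monthly rate = 6.85%/12 = 0.0057083; payment = 16,400 × 0.0057083 / (1 − (1+0.0057083)^−120) = $189.15.
Total interest on Option A = 120 × $189.15 − $16,400 = $6,298.00.
Option B: at 10.00% the monthly rate is 0.0083333, so the payment is 16,400 × 0.0083333 / (1 − 1.0083333^−240) = $158.26.
Total interest on Option B = 240 × $158.26 − $16,400 = $21,582.40.
Option A is lower by $15,284.40.

Option A by $15,280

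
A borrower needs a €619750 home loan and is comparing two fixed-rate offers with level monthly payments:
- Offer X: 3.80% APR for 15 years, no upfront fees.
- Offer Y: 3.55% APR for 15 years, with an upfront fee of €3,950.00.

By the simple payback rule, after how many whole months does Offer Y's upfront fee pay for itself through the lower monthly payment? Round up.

Offer X: at 3.80% the monthly rate is 0.0031667, so the payment is 619,750 × 0.0031667 / (1 − 1.0031667^−180) = €4,522.35.
Offer Y: monthly rate = 3.55%/12 = 0.0029583; payment = 619,750 × 0.0029583 / (1 − (1+0.0029583)^−180) = €4,445.72.
Monthly savings = €4,522.35 − €4,445.72 = €76.63.
Break-even = €3,950.00 / €76.63 = 51.55 → 52 months.

52 months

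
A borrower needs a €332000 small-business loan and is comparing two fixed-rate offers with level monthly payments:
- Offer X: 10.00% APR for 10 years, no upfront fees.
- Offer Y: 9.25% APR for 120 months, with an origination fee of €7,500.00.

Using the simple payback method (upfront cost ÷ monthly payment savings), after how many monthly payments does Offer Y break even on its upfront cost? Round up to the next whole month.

Offer X: monthly rate = 10%/12 = 0.0083333; payment = 332,000 × 0.0083333 / (1 − (1+0.0083333)^−120) = €4,387.40.
Offer Y: monthly rate = 9.25%/12 = 0.0077083; payment = 332,000 × 0.0077083 / (1 − (1+0.0077083)^−120) = €4,250.69.
Monthly savings = €4,387.40 − €4,250.69 = €136.71.
Break-even = €7,500.00 / €136.71 = 54.86 → 55 months.

55 months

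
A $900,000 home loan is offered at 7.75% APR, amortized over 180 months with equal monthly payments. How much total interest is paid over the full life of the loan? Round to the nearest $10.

Monthly rate = 7.75%/12 = 0.0064583; payment = 900,000 × 0.0064583 / (1 − (1+0.0064583)^−180) = $8,471.48.
Total paid = 180 × $8,471.48 = $1,524,866.40; interest = $1,524,866.40 − $900,000 = $624,866.40.

$624,870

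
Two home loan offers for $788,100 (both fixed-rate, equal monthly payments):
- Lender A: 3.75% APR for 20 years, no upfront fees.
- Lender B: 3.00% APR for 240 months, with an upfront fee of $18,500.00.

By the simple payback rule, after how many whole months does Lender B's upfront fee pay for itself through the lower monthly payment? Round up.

62 months

Lender A: at 3.75% the monthly rate is 0.0031250, so the payment is 788,100 × 0.0031250 / (1 − 1.0031250^−240) = $4,672.55.
Lender B: monthly rate = 3%/12 = 0.0025000; payment = 788,100 × 0.0025000 / (1 − (1+0.0025000)^−240) = $4,370.78.
Monthly savings = $4,672.55 − $4,370.78 = $301.77.
Break-even = $18,500.00 / $301.77 = 61.30 → 62 months.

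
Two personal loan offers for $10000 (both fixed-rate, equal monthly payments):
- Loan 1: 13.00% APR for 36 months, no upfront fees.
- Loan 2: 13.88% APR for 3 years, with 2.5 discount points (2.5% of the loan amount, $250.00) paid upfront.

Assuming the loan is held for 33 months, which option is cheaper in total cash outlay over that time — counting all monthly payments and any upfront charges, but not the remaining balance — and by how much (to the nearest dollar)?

Loan 1: monthly rate = 13%/12 = 0.0108333; payment = 10,000 × 0.0108333 / (1 − (1+0.0108333)^−36) = $336.94.
Loan 2: monthly rate = 13.88%/12 = 0.0115667; payment = 10,000 × 0.0115667 / (1 − (1+0.0115667)^−36) = $341.19.
Over 33 months: Loan 1 costs 33 × $336.94 = $11,119.02; Loan 2 costs 33 × $341.19 + $250.00 = $11,509.27.
Loan 1 is cheaper by $11,509.27 − $11,119.02 = $390.25.

Loan 1 by $390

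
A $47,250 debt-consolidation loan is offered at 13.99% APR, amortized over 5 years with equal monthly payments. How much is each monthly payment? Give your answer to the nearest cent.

At 13.99% the monthly rate is 0.0116583, so the payment is 47,250 × 0.0116583 / (1 − 1.0116583^−60) = $1,099.18.

$1,099.18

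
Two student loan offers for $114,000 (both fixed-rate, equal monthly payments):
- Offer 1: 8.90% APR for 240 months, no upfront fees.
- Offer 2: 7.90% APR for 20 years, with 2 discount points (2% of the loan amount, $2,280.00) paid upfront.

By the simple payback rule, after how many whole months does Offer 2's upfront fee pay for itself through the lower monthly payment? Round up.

32 months

Offer 1: at 8.90% the monthly rate is 0.0074167, so the payment is 114,000 × 0.0074167 / (1 − 1.0074167^−240) = $1,018.37.
Offer 2: at 7.90% the monthly rate is 0.0065833, so the payment is 114,000 × 0.0065833 / (1 − 1.0065833^−240) = $946.46.
Monthly savings = $1,018.37 − $946.46 = $71.91.
Break-even = $2,280.00 / $71.91 = 31.71 → 32 months.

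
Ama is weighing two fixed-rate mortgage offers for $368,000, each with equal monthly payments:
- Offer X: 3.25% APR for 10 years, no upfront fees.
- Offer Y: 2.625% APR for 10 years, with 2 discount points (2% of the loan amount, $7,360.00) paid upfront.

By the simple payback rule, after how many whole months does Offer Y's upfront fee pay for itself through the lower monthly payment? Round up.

Offer X: monthly rate = 3.25%/12 = 0.0027083; payment = 368,000 × 0.0027083 / (1 − (1+0.0027083)^−120) = $3,596.06.
Offer Y: at 2.625% the monthly rate is 0.0021875, so the payment is 368,000 × 0.0021875 / (1 − 1.0021875^−120) = $3,490.09.
Monthly savings = $3,596.06 − $3,490.09 = $105.97.
Break-even = $7,360.00 / $105.97 = 69.45 → 70 months.

70 months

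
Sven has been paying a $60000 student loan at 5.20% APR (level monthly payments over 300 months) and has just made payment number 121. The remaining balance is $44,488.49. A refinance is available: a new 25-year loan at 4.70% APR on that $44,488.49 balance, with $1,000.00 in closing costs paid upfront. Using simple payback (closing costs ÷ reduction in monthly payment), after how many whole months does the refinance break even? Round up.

Current payment = 60,000 × 5.2%/12 / (1 − (1+0.0043333)^−300) = $357.78.
Refinanced payment = 44,488.49 × 0.0039167 / (1 − (1+0.0039167)^−300) = $252.36.
Monthly savings = $357.78 − $252.36 = $105.42.
Break-even = $1,000.00 / $105.42 = 9.49 → 10 months.

10 months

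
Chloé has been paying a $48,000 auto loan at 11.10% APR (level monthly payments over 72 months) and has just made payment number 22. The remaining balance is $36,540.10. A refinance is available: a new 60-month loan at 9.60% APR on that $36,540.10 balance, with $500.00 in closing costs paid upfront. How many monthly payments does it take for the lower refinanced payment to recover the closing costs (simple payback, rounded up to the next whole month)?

Current payment = 48,000 × 11.1%/12 / (1 − (1+0.0092500)^−72) = $916.10.
Refinanced payment = 36,540.10 × 0.0080000 / (1 − (1+0.0080000)^−60) = $769.20.
Monthly savings = $916.10 − $769.20 = $146.90.
Break-even = $500.00 / $146.90 = 3.40 → 4 months.

4 months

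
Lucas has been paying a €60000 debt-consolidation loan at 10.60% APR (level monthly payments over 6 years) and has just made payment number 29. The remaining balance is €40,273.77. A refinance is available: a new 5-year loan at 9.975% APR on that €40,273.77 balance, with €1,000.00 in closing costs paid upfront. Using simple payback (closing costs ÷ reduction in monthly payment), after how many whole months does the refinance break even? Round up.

4 months

Current payment = 60,000 × 10.6%/12 / (1 − (1+0.0088333)^−72) = €1,129.79.
Refinanced payment = 40,273.77 × 0.0083125 / (1 − (1+0.0083125)^−60) = €855.20.
Monthly savings = €1,129.79 − €855.20 = €274.59.
Break-even = €1,000.00 / €274.59 = 3.64 → 4 months.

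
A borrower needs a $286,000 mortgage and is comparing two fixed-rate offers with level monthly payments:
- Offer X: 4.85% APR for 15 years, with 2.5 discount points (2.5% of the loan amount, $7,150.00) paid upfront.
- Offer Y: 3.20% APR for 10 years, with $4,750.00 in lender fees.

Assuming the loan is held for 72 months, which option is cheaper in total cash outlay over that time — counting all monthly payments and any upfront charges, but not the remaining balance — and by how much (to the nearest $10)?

Offer X by $37,110

Offer X: monthly rate = 4.85%/12 = 0.0040417; payment = 286,000 × 0.0040417 / (1 − (1+0.0040417)^−180) = $2,239.39.
Offer Y: monthly rate = 3.2%/12 = 0.0026667; payment = 286,000 × 0.0026667 / (1 − (1+0.0026667)^−120) = $2,788.12.
Over 72 months: Offer X costs 72 × $2,239.39 + $7,150.00 = $168,386.08; Offer Y costs 72 × $2,788.12 + $4,750.00 = $205,494.64.
Offer X is cheaper by $205,494.64 − $168,386.08 = $37,108.56.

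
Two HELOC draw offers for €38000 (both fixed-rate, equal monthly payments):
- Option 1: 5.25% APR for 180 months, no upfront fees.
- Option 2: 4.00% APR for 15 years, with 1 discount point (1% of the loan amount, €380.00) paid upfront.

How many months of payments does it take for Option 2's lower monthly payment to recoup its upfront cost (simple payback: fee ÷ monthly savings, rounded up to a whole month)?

Option 1: at 5.25% the monthly rate is 0.0043750, so the payment is 38,000 × 0.0043750 / (1 − 1.0043750^−180) = €305.47.
Option 2: monthly rate = 4%/12 = 0.0033333; payment = 38,000 × 0.0033333 / (1 − (1+0.0033333)^−180) = €281.08.
Monthly savings = €305.47 − €281.08 = €24.39.
Break-even = €380.00 / €24.39 = 15.58 → 16 months.

16 months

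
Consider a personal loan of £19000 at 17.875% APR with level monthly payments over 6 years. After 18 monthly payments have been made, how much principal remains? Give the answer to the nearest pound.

£15,950

With monthly rate i = 17.875%/12 = 0.0148958, the balance after k of n payments is P · [(1+i)^n − (1+i)^k] / [(1+i)^n − 1].
(1+0.0148958)^72 = 2.89965150 and (1+0.0148958)^18 = 1.30492770, so the balance is 19,000 × (2.89965150 − 1.30492770) / (2.89965150 − 1) = £15,950.16.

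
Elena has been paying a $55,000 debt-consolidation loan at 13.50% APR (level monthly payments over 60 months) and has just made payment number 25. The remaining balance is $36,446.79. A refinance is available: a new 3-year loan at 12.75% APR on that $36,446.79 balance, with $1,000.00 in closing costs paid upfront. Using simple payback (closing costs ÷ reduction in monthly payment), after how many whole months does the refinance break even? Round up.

Current payment = 55,000 × 13.5%/12 / (1 − (1+0.0112500)^−60) = $1,265.54.
Refinanced payment = 36,446.79 × 0.0106250 / (1 − (1+0.0106250)^−36) = $1,223.65.
Monthly savings = $1,265.54 − $1,223.65 = $41.89.
Break-even = $1,000.00 / $41.89 = 23.87 → 24 months.

24 months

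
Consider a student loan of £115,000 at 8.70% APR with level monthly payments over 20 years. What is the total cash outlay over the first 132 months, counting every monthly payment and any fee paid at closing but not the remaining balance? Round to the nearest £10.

Monthly rate = 8.7%/12 = 0.0072500; payment = 115,000 × 0.0072500 / (1 − (1+0.0072500)^−240) = £1,012.60.
Total outlay = 132 × £1,012.60 = £133,663.20.

£133,660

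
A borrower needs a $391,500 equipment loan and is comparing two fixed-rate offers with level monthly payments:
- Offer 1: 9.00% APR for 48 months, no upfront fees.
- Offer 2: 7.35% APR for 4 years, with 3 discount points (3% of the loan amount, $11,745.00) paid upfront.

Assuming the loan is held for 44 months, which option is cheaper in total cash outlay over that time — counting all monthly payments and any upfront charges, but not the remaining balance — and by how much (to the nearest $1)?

Offer 2 by $1,624

Offer 1: at 9.00% the monthly rate is 0.0075000, so the payment is 391,500 × 0.0075000 / (1 − 1.0075000^−48) = $9,742.49.
Offer 2: monthly rate = 7.35%/12 = 0.0061250; payment = 391,500 × 0.0061250 / (1 − (1+0.0061250)^−48) = $9,438.66.
Over 44 months: Offer 1 costs 44 × $9,742.49 = $428,669.56; Offer 2 costs 44 × $9,438.66 + $11,745.00 = $427,046.04.
Offer 2 is cheaper by $428,669.56 − $427,046.04 = $1,623.52.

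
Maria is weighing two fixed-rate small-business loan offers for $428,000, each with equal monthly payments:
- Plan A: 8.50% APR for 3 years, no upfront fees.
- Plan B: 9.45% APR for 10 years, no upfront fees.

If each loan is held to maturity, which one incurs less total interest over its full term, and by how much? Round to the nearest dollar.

Plan A: monthly rate = 8.5%/12 = 0.0070833; payment = 428,000 × 0.0070833 / (1 − (1+0.0070833)^−36) = $13,510.91.
Total interest on Plan A = 36 × $13,510.91 − $428,000 = $58,392.76.
Plan B: monthly rate = 9.45%/12 = 0.0078750; payment = 428,000 × 0.0078750 / (1 − (1+0.0078750)^−120) = $5,526.51.
Total interest on Plan B = 120 × $5,526.51 − $428,000 = $235,181.20.
Plan A is lower by $176,788.44.

Plan A by $176,788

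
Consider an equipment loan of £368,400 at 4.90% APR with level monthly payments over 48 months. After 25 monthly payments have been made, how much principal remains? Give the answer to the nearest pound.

With monthly rate i = 4.9%/12 = 0.0040833, the balance after k of n payments is P · [(1+i)^n − (1+i)^k] / [(1+i)^n − 1].
(1+0.0040833)^48 = 1.21604151 and (1+0.0040833)^25 = 1.10724559, so the balance is 368,400 × (1.21604151 − 1.10724559) / (1.21604151 − 1) = £185,521.84.

£185,522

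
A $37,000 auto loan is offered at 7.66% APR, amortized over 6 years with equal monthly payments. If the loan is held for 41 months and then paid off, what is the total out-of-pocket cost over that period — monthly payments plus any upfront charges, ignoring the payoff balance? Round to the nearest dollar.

At 7.66% the monthly rate is 0.0063833, so the payment is 37,000 × 0.0063833 / (1 − 1.0063833^−72) = $642.60.
Total outlay = 41 × $642.60 = $26,346.60.

$26,347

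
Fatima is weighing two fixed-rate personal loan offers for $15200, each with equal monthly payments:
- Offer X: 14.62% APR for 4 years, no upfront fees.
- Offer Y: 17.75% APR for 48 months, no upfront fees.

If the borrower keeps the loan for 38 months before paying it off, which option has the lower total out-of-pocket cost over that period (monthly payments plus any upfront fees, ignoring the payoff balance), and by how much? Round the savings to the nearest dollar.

Offer X: at 14.62% the monthly rate is 0.0121833, so the payment is 15,200 × 0.0121833 / (1 − 1.0121833^−48) = $420.11.
Offer Y: monthly rate = 17.75%/12 = 0.0147917; payment = 15,200 × 0.0147917 / (1 − (1+0.0147917)^−48) = $444.52.
Over 38 months: Offer X costs 38 × $420.11 = $15,964.18; Offer Y costs 38 × $444.52 = $16,891.76.
Offer X is cheaper by $16,891.76 − $15,964.18 = $927.58.

Offer X by $928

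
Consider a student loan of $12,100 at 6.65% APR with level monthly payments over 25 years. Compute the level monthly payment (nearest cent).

At 6.65% the monthly rate is 0.0055417, so the payment is 12,100 × 0.0055417 / (1 − 1.0055417^−300) = $82.84.

$82.84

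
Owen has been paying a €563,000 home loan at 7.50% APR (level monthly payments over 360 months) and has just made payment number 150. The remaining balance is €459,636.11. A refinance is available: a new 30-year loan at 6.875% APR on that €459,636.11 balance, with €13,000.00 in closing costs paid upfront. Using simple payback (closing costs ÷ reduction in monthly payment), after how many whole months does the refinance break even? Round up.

Current payment = 563,000 × 7.5%/12 / (1 − (1+0.0062500)^−360) = €3,936.58.
Refinanced payment = 459,636.11 × 0.0057292 / (1 − (1+0.0057292)^−360) = €3,019.48.
Monthly savings = €3,936.58 − €3,019.48 = €917.10.
Break-even = €13,000.00 / €917.10 = 14.18 → 15 months.

15 months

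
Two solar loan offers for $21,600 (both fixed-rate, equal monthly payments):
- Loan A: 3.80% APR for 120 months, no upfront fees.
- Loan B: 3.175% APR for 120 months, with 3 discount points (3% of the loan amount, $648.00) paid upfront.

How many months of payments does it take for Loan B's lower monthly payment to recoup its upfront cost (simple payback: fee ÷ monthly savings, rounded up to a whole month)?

103 months

Loan A: at 3.80% the monthly rate is 0.0031667, so the payment is 21,600 × 0.0031667 / (1 − 1.0031667^−120) = $216.64.
Loan B: at 3.175% the monthly rate is 0.0026458, so the payment is 21,600 × 0.0026458 / (1 − 1.0026458^−120) = $210.32.
Monthly savings = $216.64 − $210.32 = $6.32.
Break-even = $648.00 / $6.32 = 102.53 → 103 months.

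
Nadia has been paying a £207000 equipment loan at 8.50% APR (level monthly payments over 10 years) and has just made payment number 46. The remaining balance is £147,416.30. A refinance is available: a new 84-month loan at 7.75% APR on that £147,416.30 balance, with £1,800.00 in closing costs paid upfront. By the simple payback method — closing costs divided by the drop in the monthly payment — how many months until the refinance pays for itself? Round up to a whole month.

7 months

Current payment = 207,000 × 8.5%/12 / (1 − (1+0.0070833)^−120) = £2,566.50.
Refinanced payment = 147,416.30 × 0.0064583 / (1 − (1+0.0064583)^−84) = £2,279.34.
Monthly savings = £2,566.50 − £2,279.34 = £287.16.
Break-even = £1,800.00 / £287.16 = 6.27 → 7 months.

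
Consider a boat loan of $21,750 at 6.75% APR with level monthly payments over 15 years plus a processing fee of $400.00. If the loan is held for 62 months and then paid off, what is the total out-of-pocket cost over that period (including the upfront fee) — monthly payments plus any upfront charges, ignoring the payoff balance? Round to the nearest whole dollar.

$12,333

Monthly rate = 6.75%/12 = 0.0056250; payment = 21,750 × 0.0056250 / (1 − (1+0.0056250)^−180) = $192.47.
Total outlay = 62 × $192.47 + $400.00 = $12,333.14.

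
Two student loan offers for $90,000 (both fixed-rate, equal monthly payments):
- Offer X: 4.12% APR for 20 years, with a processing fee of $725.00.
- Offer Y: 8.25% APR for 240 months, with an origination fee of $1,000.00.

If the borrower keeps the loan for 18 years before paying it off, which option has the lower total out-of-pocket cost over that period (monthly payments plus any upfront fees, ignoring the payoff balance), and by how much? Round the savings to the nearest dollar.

Offer X: monthly rate = 4.12%/12 = 0.0034333; payment = 90,000 × 0.0034333 / (1 − (1+0.0034333)^−240) = $551.09.
Offer Y: monthly rate = 8.25%/12 = 0.0068750; payment = 90,000 × 0.0068750 / (1 − (1+0.0068750)^−240) = $766.86.
Over 216 months: Offer X costs 216 × $551.09 + $725.00 = $119,760.44; Offer Y costs 216 × $766.86 + $1,000.00 = $166,641.76.
Offer X is cheaper by $166,641.76 − $119,760.44 = $46,881.32.

Offer X by $46,881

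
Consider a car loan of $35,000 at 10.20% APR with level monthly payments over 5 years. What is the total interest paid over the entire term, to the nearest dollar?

$9,826

Monthly rate = 10.2%/12 = 0.0085000; payment = 35,000 × 0.0085000 / (1 − (1+0.0085000)^−60) = $747.10.
Total paid = 60 × $747.10 = $44,826.00; interest = $44,826.00 − $35,000 = $9,826.00.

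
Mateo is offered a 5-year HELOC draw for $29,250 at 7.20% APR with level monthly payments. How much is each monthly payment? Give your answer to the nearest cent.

$581.95

Monthly rate = 7.2%/12 = 0.0060000; payment = 29,250 × 0.0060000 / (1 − (1+0.0060000)^−60) = $581.95.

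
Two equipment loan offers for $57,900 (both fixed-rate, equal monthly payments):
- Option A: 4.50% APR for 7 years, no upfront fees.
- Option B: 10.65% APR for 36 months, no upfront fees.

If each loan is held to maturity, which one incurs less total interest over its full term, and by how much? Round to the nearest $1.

Option A: at 4.50% the monthly rate is 0.0037500, so the payment is 57,900 × 0.0037500 / (1 − 1.0037500^−84) = $804.82.
Total interest on Option A = 84 × $804.82 − $57,900 = $9,704.88.
Option B: monthly rate = 10.65%/12 = 0.0088750; payment = 57,900 × 0.0088750 / (1 − (1+0.0088750)^−36) = $1,885.99.
Total interest on Option B = 36 × $1,885.99 − $57,900 = $9,995.64.
Option A is lower by $290.76.

Option A by $291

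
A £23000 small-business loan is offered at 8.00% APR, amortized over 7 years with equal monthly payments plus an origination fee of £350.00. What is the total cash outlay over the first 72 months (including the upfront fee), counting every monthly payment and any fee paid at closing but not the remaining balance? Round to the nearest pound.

At 8.00% the monthly rate is 0.0066667, so the payment is 23,000 × 0.0066667 / (1 − 1.0066667^−84) = £358.48.
Total outlay = 72 × £358.48 + £350.00 = £26,160.56.

£26,161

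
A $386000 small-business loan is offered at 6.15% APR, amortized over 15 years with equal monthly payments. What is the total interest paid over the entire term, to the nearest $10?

$205,960

Monthly rate = 6.15%/12 = 0.0051250; payment = 386,000 × 0.0051250 / (1 − (1+0.0051250)^−180) = $3,288.65.
Total paid = 180 × $3,288.65 = $591,957.00; interest = $591,957.00 − $386,000 = $205,957.00.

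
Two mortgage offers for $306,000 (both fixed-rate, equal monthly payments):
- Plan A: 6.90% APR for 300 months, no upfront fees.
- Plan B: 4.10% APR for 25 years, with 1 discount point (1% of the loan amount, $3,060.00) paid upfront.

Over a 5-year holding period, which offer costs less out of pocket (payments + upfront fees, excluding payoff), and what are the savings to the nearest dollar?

Plan B by $27,608

Plan A: at 6.90% the monthly rate is 0.0057500, so the payment is 306,000 × 0.0057500 / (1 − 1.0057500^−300) = $2,143.26.
Plan B: at 4.10% the monthly rate is 0.0034167, so the payment is 306,000 × 0.0034167 / (1 − 1.0034167^−300) = $1,632.12.
Over 60 months: Plan A costs 60 × $2,143.26 = $128,595.60; Plan B costs 60 × $1,632.12 + $3,060.00 = $100,987.20.
Plan B is cheaper by $128,595.60 − $100,987.20 = $27,608.40.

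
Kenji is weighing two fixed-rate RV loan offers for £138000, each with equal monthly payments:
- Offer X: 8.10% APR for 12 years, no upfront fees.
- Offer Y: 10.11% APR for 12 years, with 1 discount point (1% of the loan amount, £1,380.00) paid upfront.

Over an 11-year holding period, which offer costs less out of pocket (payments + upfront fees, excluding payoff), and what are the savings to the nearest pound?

Offer X: at 8.10% the monthly rate is 0.0067500, so the payment is 138,000 × 0.0067500 / (1 − 1.0067500^−144) = £1,501.36.
Offer Y: monthly rate = 10.11%/12 = 0.0084250; payment = 138,000 × 0.0084250 / (1 − (1+0.0084250)^−144) = £1,657.99.
Over 132 months: Offer X costs 132 × £1,501.36 = £198,179.52; Offer Y costs 132 × £1,657.99 + £1,380.00 = £220,234.68.
Offer X is cheaper by £220,234.68 − £198,179.52 = £22,055.16.

Offer X by £22,055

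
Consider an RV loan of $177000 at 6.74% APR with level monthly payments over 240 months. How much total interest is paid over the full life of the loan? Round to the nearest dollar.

$145,750

At 6.74% the monthly rate is 0.0056167, so the payment is 177,000 × 0.0056167 / (1 − 1.0056167^−240) = $1,344.79.
Total paid = 240 × $1,344.79 = $322,749.60; interest = $322,749.60 − $177,000 = $145,749.60.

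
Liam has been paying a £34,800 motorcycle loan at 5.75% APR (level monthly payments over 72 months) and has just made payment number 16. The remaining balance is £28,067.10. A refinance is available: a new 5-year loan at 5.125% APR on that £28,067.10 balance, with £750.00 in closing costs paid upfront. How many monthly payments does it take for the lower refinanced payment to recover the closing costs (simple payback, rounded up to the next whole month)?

19 months

Current payment = 34,800 × 5.75%/12 / (1 − (1+0.0047917)^−72) = £572.64.
Refinanced payment = 28,067.10 × 0.0042708 / (1 − (1+0.0042708)^−60) = £531.27.
Monthly savings = £572.64 − £531.27 = £41.37.
Break-even = £750.00 / £41.37 = 18.13 → 19 months.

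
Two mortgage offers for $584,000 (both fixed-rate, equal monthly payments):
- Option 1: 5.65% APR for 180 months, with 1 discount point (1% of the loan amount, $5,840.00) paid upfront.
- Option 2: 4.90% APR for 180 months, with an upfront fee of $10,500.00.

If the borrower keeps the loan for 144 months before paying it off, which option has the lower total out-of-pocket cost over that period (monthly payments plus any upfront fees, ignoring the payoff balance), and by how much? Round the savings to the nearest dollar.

Option 2 by $28,533

Option 1: at 5.65% the monthly rate is 0.0047083, so the payment is 584,000 × 0.0047083 / (1 − 1.0047083^−180) = $4,818.38.
Option 2: at 4.90% the monthly rate is 0.0040833, so the payment is 584,000 × 0.0040833 / (1 − 1.0040833^−180) = $4,587.87.
Over 144 months: Option 1 costs 144 × $4,818.38 + $5,840.00 = $699,686.72; Option 2 costs 144 × $4,587.87 + $10,500.00 = $671,153.28.
Option 2 is cheaper by $699,686.72 − $671,153.28 = $28,533.44.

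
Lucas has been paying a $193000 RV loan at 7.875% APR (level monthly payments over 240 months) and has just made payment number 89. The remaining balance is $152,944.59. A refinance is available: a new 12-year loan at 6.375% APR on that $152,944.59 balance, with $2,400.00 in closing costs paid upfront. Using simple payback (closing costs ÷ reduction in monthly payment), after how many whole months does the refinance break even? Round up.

32 months

Current payment = 193,000 × 7.875%/12 / (1 − (1+0.0065625)^−240) = $1,599.35.
Refinanced payment = 152,944.59 × 0.0053125 / (1 − (1+0.0053125)^−144) = $1,522.36.
Monthly savings = $1,599.35 − $1,522.36 = $76.99.
Break-even = $2,400.00 / $76.99 = 31.17 → 32 months.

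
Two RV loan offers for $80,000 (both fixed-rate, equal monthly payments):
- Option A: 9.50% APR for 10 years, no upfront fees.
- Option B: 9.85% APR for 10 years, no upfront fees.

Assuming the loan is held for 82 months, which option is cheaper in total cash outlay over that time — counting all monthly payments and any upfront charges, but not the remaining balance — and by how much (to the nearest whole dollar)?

Option A: monthly rate = 9.5%/12 = 0.0079167; payment = 80,000 × 0.0079167 / (1 − (1+0.0079167)^−120) = $1,035.18.
Option B: at 9.85% the monthly rate is 0.0082083, so the payment is 80,000 × 0.0082083 / (1 − 1.0082083^−120) = $1,050.57.
Over 82 months: Option A costs 82 × $1,035.18 = $84,884.76; Option B costs 82 × $1,050.57 = $86,146.74.
Option A is cheaper by $86,146.74 − $84,884.76 = $1,261.98.

Option A by $1,262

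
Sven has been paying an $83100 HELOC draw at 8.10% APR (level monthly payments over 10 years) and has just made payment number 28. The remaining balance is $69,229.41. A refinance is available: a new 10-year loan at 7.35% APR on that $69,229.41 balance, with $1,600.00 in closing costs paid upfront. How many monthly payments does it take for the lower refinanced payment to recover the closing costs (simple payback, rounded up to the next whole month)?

Current payment = 83,100 × 8.1%/12 / (1 − (1+0.0067500)^−120) = $1,012.63.
Refinanced payment = 69,229.41 × 0.0061250 / (1 − (1+0.0061250)^−120) = $816.36.
Monthly savings = $1,012.63 − $816.36 = $196.27.
Break-even = $1,600.00 / $196.27 = 8.15 → 9 months.

9 months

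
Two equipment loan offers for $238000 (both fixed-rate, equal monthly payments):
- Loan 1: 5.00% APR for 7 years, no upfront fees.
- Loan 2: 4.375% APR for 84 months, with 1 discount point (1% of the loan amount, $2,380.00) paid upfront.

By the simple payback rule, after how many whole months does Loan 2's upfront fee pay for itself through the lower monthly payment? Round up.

Loan 1: at 5.00% the monthly rate is 0.0041667, so the payment is 238,000 × 0.0041667 / (1 − 1.0041667^−84) = $3,363.87.
Loan 2: at 4.375% the monthly rate is 0.0036458, so the payment is 238,000 × 0.0036458 / (1 − 1.0036458^−84) = $3,294.42.
Monthly savings = $3,363.87 − $3,294.42 = $69.45.
Break-even = $2,380.00 / $69.45 = 34.27 → 35 months.

35 months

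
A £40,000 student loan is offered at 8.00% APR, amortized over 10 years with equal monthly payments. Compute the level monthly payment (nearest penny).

£485.31

At 8.00% the monthly rate is 0.0066667, so the payment is 40,000 × 0.0066667 / (1 − 1.0066667^−120) = £485.31.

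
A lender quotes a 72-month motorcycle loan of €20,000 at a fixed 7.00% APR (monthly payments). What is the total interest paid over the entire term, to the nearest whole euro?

At 7.00% the monthly rate is 0.0058333, so the payment is 20,000 × 0.0058333 / (1 − 1.0058333^−72) = €340.98.
Total paid = 72 × €340.98 = €24,550.56; interest = €24,550.56 − €20,000 = €4,550.56.

€4,551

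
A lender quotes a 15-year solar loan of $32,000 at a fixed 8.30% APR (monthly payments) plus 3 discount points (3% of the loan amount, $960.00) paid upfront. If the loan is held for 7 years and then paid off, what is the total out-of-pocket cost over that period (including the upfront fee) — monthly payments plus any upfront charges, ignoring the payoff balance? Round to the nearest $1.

At 8.30% the monthly rate is 0.0069167, so the payment is 32,000 × 0.0069167 / (1 − 1.0069167^−180) = $311.38.
Total outlay = 84 × $311.38 + $960.00 = $27,115.92.

$27,116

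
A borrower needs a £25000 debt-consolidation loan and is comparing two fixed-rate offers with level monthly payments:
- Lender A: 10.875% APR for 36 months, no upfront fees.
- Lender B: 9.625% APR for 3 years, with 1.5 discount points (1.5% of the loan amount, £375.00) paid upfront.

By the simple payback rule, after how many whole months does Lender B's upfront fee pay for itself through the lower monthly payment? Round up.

26 months

Lender A: monthly rate = 10.875%/12 = 0.0090625; payment = 25,000 × 0.0090625 / (1 − (1+0.0090625)^−36) = £816.99.
Lender B: at 9.625% the monthly rate is 0.0080208, so the payment is 25,000 × 0.0080208 / (1 − 1.0080208^−36) = £802.29.
Monthly savings = £816.99 − £802.29 = £14.70.
Break-even = £375.00 / £14.70 = 25.51 → 26 months.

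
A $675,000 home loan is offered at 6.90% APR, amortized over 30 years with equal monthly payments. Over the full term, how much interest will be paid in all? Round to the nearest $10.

$925,400

At 6.90% the monthly rate is 0.0057500, so the payment is 675,000 × 0.0057500 / (1 − 1.0057500^−360) = $4,445.55.
Total paid = 360 × $4,445.55 = $1,600,398.00; interest = $1,600,398.00 − $675,000 = $925,398.00.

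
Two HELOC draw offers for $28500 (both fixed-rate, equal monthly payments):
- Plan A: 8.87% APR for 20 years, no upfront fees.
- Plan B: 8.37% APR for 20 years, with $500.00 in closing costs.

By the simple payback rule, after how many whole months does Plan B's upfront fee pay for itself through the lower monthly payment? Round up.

Plan A: at 8.87% the monthly rate is 0.0073917, so the payment is 28,500 × 0.0073917 / (1 − 1.0073917^−240) = $254.04.
Plan B: monthly rate = 8.37%/12 = 0.0069750; payment = 28,500 × 0.0069750 / (1 − (1+0.0069750)^−240) = $244.99.
Monthly savings = $254.04 − $244.99 = $9.05.
Break-even = $500.00 / $9.05 = 55.25 → 56 months.

56 months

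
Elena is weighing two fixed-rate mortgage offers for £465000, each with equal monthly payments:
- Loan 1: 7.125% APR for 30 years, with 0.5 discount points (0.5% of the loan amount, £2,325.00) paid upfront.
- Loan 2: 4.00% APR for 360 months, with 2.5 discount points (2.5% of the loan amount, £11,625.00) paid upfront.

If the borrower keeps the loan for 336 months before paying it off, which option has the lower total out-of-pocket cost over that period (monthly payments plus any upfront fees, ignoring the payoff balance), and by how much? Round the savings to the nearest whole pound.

Loan 2 by £297,404

Loan 1: at 7.125% the monthly rate is 0.0059375, so the payment is 465,000 × 0.0059375 / (1 − 1.0059375^−360) = £3,132.79.
Loan 2: monthly rate = 4%/12 = 0.0033333; payment = 465,000 × 0.0033333 / (1 − (1+0.0033333)^−360) = £2,219.98.
Over 336 months: Loan 1 costs 336 × £3,132.79 + £2,325.00 = £1,054,942.44; Loan 2 costs 336 × £2,219.98 + £11,625.00 = £757,538.28.
Loan 2 is cheaper by £1,054,942.44 − £757,538.28 = £297,404.16.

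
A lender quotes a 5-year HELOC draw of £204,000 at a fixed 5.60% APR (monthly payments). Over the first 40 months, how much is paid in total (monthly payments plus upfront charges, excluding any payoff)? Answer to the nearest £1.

At 5.60% the monthly rate is 0.0046667, so the payment is 204,000 × 0.0046667 / (1 − 1.0046667^−60) = £3,906.06.
Total outlay = 40 × £3,906.06 = £156,242.40.

£156,242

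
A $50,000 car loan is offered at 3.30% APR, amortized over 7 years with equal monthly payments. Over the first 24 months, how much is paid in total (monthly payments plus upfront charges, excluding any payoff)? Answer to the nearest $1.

$16,019

At 3.30% the monthly rate is 0.0027500, so the payment is 50,000 × 0.0027500 / (1 − 1.0027500^−84) = $667.45.
Total outlay = 24 × $667.45 = $16,018.80.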